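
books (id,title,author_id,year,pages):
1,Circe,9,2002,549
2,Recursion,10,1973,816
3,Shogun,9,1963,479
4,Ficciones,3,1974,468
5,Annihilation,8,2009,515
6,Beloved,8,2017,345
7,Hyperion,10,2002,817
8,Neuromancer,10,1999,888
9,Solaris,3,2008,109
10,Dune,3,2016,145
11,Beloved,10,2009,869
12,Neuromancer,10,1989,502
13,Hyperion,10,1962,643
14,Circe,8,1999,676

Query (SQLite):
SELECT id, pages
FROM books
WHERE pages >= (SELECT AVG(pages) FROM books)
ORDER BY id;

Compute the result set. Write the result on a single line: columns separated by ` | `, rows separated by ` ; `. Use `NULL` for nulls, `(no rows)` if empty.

2 | 816 ; 7 | 817 ; 8 | 888 ; 11 | 869 ; 13 | 643 ; 14 | 676

Scalar subquery: AVG(pages) over all books rows = 558.642857 (≈; comparison uses full precision).
Keep rows where pages >= that value.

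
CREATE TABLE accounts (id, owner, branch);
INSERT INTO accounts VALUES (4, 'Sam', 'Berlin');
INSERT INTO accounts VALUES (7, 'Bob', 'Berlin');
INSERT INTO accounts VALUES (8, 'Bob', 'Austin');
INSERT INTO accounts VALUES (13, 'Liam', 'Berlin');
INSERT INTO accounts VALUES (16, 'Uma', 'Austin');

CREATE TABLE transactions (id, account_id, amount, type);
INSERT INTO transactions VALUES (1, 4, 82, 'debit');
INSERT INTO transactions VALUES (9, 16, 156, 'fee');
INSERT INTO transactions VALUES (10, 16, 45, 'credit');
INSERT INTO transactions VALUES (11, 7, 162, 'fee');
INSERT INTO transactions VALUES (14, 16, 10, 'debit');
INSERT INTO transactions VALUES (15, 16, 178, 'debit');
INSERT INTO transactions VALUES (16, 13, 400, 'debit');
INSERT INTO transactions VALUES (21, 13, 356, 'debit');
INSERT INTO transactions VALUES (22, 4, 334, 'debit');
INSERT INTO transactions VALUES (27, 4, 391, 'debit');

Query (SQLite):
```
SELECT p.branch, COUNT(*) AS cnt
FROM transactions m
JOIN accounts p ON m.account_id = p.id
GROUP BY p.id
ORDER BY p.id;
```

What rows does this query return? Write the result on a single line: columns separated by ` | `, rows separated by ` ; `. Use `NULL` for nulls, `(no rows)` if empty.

Join each transactions row to its accounts via account_id.
Group joined rows by accounts.id; compute COUNT(*) per group.
  4: ids {1, 22, 27} → COUNT(*)=3
  7: ids {11} → COUNT(*)=1
  13: ids {16, 21} → COUNT(*)=2
  16: ids {9, 10, 14, 15} → COUNT(*)=4

Berlin | 3 ; Berlin | 1 ; Berlin | 2 ; Austin | 4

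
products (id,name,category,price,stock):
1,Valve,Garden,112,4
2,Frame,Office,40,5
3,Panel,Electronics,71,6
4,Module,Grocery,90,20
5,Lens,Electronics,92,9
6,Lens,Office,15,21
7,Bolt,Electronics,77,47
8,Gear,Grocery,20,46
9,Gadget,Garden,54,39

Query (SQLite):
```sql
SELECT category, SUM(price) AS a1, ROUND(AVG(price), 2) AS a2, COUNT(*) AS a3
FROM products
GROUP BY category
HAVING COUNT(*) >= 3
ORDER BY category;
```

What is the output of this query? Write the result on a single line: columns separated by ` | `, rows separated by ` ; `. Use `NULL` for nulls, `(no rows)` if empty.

Electronics | 240 | 80 | 3

Group products by category.
Per group compute: SUM(price), ROUND(AVG(price), 2), COUNT(*).
HAVING: drop groups with fewer than 3 rows.
  Electronics: ids {3, 5, 7} → SUM(price)=240, ROUND(AVG(price), 2)=80, COUNT(*)=3
  Garden: ids {1, 9} → SUM(price)=166, ROUND(AVG(price), 2)=83, COUNT(*)=2
  Grocery: ids {4, 8} → SUM(price)=110, ROUND(AVG(price), 2)=55, COUNT(*)=2
  Office: ids {2, 6} → SUM(price)=55, ROUND(AVG(price), 2)=27.5, COUNT(*)=2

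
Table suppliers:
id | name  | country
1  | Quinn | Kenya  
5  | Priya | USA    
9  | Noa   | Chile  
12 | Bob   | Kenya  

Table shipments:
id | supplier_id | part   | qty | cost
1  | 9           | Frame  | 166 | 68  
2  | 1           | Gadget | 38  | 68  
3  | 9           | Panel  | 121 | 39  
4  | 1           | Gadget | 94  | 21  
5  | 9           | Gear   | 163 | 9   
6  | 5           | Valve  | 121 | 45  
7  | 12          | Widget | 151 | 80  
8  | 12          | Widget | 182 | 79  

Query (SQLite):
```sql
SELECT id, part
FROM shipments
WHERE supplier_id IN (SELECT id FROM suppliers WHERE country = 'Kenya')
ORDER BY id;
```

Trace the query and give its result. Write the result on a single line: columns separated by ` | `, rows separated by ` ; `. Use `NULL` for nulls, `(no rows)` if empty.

Inner query: suppliers.id where country = 'Kenya'.
Outer: keep shipments rows whose supplier_id is in that set.
Inner query → {1, 12}

2 | Gadget ; 4 | Gadget ; 7 | Widget ; 8 | Widget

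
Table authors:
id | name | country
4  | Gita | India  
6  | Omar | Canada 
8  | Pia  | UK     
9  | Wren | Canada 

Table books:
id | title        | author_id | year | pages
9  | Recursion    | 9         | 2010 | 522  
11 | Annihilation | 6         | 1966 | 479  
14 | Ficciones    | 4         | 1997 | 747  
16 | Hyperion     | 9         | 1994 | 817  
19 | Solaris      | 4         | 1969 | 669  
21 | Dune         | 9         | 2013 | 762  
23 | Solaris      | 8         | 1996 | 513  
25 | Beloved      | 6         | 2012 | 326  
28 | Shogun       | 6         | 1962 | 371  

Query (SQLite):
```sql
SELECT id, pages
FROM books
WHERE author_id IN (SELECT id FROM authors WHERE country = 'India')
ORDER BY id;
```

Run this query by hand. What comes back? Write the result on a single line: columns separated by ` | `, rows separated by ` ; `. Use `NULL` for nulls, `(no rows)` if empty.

14 | 747 ; 19 | 669

Inner query: authors.id where country = 'India'.
Outer: keep books rows whose author_id is in that set.
Inner query → {4}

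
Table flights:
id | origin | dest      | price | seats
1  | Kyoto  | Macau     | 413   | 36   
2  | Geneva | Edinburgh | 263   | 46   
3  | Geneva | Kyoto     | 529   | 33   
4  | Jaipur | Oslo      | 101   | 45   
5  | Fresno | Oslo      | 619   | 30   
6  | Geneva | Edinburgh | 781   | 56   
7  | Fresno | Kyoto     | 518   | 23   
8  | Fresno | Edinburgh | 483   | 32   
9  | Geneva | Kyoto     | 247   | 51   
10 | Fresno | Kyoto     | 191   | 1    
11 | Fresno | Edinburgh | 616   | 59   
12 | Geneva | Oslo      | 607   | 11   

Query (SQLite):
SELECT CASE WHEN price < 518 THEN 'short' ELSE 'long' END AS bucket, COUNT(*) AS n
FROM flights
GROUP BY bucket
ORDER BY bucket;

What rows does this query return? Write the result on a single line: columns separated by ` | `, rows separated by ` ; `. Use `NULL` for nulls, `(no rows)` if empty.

long | 6 ; short | 6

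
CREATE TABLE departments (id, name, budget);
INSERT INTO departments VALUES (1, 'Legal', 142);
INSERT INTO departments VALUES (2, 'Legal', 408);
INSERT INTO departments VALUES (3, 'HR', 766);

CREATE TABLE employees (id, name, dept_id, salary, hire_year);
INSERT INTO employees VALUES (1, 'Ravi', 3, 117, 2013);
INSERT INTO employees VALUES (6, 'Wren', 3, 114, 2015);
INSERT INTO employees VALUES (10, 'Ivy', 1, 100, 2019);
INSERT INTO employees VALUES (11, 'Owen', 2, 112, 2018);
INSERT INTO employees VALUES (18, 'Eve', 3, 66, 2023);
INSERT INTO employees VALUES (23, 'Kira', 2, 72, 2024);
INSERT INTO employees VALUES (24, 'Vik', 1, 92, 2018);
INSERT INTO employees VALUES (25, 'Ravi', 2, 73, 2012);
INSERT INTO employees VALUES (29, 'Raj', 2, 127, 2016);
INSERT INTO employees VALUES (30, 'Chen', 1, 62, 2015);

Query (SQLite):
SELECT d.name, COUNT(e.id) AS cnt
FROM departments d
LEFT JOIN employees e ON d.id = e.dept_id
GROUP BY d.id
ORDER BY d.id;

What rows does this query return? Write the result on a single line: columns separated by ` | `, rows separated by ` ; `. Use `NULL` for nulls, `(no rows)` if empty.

LEFT JOIN keeps every departments row; unmatched ones get NULL for employees columns.
Group by departments.id and compute COUNT(e.id). COUNT(col) of an all-NULL group is 0.
  1: ids {10, 24, 30} → COUNT(e.id)=3
  2: ids {11, 23, 25, 29} → COUNT(e.id)=4
  3: ids {1, 6, 18} → COUNT(e.id)=3

Legal | 3 ; Legal | 4 ; HR | 3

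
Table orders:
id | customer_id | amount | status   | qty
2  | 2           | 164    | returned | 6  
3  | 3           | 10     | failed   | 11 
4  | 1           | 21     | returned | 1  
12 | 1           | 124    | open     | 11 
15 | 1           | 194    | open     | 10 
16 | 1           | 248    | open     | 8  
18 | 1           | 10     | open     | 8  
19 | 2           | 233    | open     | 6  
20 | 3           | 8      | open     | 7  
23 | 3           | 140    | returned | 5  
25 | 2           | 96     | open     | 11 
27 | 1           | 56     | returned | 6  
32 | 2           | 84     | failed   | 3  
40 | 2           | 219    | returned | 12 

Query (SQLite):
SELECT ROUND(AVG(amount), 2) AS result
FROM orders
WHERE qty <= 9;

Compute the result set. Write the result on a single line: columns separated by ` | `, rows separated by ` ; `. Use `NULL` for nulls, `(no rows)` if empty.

Rows where qty <= 9 → amount values: [164, 21, 248, 10, 233, 8, 140, 56, 84].
AVG = 964 / 9 (rounded to 2 dp).

107.11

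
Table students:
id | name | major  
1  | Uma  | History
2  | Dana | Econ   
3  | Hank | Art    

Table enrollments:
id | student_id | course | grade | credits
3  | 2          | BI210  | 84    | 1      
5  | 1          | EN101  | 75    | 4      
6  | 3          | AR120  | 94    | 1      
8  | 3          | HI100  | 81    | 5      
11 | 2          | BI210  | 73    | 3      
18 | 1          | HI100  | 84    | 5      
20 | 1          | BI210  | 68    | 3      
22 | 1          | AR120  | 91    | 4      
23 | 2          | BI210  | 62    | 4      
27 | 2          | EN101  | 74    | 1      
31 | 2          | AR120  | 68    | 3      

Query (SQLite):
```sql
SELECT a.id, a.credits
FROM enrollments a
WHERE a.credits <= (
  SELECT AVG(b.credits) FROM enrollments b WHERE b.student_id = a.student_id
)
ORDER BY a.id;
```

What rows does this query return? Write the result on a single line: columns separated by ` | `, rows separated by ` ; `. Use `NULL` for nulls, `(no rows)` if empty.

3 | 1 ; 5 | 4 ; 6 | 1 ; 20 | 3 ; 22 | 4 ; 27 | 1

For each enrollments row a, compute AVG(credits) over rows sharing a.student_id.
Keep row a if a.credits <= that per-group AVG.
  student_id=1: AVG(credits) = 4.0
  student_id=2: AVG(credits) = 2.4
  student_id=3: AVG(credits) = 3.0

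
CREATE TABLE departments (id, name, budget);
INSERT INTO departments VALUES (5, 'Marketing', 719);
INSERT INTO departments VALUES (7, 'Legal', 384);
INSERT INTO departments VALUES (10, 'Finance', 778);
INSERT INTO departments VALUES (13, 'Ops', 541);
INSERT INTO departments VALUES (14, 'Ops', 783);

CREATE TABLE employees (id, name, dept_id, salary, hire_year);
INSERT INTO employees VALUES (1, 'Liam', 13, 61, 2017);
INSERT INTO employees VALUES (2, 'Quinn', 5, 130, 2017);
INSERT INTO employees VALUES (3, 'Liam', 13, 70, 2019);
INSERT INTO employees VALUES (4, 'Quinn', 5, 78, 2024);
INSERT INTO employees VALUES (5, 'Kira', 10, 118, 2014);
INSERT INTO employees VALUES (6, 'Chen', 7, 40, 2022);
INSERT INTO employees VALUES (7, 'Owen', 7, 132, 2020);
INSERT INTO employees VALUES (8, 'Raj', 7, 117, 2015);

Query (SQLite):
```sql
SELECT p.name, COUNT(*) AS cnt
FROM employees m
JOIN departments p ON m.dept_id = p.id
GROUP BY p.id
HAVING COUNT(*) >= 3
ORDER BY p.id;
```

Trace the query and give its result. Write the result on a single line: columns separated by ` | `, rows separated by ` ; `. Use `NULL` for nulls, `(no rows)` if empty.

Legal | 3

Join each employees row to its departments via dept_id.
Group joined rows by departments.id; compute COUNT(*) per group.
HAVING: keep groups with count ≥ 3.
  5: ids {2, 4} → COUNT(*)=2
  7: ids {6, 7, 8} → COUNT(*)=3
  10: ids {5} → COUNT(*)=1
  13: ids {1, 3} → COUNT(*)=2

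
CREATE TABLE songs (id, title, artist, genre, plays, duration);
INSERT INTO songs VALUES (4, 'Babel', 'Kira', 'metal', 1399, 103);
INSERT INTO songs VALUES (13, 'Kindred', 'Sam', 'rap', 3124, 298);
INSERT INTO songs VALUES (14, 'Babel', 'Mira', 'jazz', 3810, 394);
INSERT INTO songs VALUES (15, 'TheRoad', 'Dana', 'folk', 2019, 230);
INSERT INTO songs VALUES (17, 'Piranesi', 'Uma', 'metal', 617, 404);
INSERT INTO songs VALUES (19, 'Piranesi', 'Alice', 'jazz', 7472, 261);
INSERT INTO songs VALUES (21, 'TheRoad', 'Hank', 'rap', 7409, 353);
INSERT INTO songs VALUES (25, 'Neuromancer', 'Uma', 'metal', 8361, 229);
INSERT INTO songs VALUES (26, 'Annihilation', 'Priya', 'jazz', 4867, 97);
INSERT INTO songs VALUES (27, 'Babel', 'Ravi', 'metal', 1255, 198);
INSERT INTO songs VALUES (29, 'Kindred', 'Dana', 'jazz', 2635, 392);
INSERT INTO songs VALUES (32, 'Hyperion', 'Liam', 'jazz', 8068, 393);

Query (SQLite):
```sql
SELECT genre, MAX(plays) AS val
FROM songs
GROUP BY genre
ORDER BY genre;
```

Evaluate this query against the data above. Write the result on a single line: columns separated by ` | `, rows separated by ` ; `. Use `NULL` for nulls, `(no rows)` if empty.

folk | 2019 ; jazz | 8068 ; metal | 8361 ; rap | 7409

Partition songs by genre; compute MAX(plays) within each group.
  folk: ids {15} → MAX(plays)=2019
  jazz: ids {14, 19, 26, 29, 32} → MAX(plays)=8068
  metal: ids {4, 17, 25, 27} → MAX(plays)=8361
  rap: ids {13, 21} → MAX(plays)=7409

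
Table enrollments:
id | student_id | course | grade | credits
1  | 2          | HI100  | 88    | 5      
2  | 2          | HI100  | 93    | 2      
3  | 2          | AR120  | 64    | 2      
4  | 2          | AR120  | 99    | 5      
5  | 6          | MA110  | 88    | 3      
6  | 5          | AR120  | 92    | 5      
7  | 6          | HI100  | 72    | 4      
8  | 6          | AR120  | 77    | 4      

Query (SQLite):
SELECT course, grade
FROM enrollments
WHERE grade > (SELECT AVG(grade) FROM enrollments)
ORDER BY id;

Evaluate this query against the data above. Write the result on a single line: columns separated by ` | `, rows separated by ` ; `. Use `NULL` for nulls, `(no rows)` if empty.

HI100 | 88 ; HI100 | 93 ; AR120 | 99 ; MA110 | 88 ; AR120 | 92

Scalar subquery: AVG(grade) over all enrollments rows = 84.125.
Keep rows where grade > that value.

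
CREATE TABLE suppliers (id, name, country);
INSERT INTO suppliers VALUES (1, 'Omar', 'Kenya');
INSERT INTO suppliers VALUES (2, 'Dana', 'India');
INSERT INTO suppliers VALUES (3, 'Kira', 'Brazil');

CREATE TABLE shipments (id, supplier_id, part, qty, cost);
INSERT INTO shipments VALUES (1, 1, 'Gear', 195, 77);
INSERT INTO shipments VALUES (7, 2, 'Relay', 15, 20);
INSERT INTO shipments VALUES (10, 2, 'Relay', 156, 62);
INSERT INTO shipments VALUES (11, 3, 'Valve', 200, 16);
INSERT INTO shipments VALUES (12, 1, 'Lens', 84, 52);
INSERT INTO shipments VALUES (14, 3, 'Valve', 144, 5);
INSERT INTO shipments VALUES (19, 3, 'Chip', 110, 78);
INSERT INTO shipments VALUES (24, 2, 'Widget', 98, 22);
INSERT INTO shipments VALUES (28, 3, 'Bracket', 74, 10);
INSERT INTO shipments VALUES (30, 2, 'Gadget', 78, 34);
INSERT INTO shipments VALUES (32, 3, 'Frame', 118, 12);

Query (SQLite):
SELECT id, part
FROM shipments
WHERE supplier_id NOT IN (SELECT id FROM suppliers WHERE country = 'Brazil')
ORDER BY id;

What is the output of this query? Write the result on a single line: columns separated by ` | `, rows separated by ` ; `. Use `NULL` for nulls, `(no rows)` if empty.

1 | Gear ; 7 | Relay ; 10 | Relay ; 12 | Lens ; 24 | Widget ; 30 | Gadget

Inner query: suppliers.id where country = 'Brazil'.
Outer: keep shipments rows whose supplier_id is not in that set.
Inner query → {3}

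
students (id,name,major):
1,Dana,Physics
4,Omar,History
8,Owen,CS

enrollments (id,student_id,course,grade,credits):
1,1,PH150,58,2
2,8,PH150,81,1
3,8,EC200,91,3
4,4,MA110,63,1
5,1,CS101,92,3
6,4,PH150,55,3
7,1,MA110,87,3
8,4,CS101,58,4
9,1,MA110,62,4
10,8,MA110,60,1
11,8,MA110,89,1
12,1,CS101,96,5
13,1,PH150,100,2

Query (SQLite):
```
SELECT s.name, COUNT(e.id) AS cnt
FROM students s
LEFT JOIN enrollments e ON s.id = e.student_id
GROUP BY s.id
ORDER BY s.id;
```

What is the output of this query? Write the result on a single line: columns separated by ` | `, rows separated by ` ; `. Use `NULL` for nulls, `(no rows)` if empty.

LEFT JOIN keeps every students row; unmatched ones get NULL for enrollments columns.
Group by students.id and compute COUNT(e.id). COUNT(col) of an all-NULL group is 0.
  1: ids {1, 5, 7, 9, 12, 13} → COUNT(e.id)=6
  4: ids {4, 6, 8} → COUNT(e.id)=3
  8: ids {2, 3, 10, 11} → COUNT(e.id)=4

Dana | 6 ; Omar | 3 ; Owen | 4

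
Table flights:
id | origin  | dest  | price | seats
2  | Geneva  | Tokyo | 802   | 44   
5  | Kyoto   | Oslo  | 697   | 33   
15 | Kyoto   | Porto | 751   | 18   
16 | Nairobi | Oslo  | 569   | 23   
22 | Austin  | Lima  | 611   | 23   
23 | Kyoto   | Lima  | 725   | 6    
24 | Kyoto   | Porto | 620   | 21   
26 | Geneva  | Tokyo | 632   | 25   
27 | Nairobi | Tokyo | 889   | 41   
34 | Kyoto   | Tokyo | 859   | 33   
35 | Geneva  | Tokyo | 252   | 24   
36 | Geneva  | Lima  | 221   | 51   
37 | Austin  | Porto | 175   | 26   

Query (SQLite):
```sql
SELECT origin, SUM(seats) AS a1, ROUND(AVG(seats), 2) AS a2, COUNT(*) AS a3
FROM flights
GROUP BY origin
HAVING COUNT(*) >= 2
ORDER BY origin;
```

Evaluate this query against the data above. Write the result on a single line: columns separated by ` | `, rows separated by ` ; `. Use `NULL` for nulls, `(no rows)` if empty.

Group flights by origin.
Per group compute: SUM(seats), ROUND(AVG(seats), 2), COUNT(*).
HAVING: drop groups with fewer than 2 rows.
  Austin: ids {22, 37} → SUM(seats)=49, ROUND(AVG(seats), 2)=24.5, COUNT(*)=2
  Geneva: ids {2, 26, 35, 36} → SUM(seats)=144, ROUND(AVG(seats), 2)=36, COUNT(*)=4
  Kyoto: ids {5, 15, 23, 24, 34} → SUM(seats)=111, ROUND(AVG(seats), 2)=22.2, COUNT(*)=5
  Nairobi: ids {16, 27} → SUM(seats)=64, ROUND(AVG(seats), 2)=32, COUNT(*)=2

Austin | 49 | 24.5 | 2 ; Geneva | 144 | 36 | 4 ; Kyoto | 111 | 22.2 | 5 ; Nairobi | 64 | 32 | 2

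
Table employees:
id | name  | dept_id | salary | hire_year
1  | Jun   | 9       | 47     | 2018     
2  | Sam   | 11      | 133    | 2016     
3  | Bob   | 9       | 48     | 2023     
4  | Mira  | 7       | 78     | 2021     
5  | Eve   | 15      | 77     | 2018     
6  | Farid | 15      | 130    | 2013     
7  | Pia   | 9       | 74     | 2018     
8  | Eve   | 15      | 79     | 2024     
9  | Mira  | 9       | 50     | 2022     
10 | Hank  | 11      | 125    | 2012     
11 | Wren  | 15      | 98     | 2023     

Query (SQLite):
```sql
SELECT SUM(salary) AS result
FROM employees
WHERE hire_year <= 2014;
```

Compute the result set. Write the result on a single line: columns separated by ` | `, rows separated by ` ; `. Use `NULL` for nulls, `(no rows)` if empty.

255

Rows where hire_year <= 2014 → salary values: [130, 125].
SUM of non-NULL values = 255.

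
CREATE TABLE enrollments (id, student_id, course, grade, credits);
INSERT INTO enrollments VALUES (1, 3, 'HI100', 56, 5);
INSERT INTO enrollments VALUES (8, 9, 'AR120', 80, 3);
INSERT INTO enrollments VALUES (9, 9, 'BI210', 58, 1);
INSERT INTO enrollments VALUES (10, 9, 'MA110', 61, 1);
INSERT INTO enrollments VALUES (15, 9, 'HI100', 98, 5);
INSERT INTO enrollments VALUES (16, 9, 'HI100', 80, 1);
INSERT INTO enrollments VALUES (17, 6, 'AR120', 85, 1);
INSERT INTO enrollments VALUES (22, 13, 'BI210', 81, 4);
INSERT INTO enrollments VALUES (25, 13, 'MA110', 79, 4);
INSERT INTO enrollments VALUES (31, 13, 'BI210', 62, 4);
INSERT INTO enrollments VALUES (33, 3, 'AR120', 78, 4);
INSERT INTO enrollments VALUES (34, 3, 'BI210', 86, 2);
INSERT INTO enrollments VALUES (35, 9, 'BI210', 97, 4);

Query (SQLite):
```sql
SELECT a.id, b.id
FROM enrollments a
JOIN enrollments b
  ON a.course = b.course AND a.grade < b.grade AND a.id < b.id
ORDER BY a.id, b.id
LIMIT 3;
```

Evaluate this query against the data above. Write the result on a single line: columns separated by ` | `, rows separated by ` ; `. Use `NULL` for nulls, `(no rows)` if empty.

Pairs (a,b) with same course, a.grade < b.grade, a.id < b.id.
course groups: AR120:{8,17,33} BI210:{9,22,31,34,35} HI100:{1,15,16} MA110:{10,25}
Ordered by (a.id, b.id); first 3.

1 | 15 ; 1 | 16 ; 8 | 17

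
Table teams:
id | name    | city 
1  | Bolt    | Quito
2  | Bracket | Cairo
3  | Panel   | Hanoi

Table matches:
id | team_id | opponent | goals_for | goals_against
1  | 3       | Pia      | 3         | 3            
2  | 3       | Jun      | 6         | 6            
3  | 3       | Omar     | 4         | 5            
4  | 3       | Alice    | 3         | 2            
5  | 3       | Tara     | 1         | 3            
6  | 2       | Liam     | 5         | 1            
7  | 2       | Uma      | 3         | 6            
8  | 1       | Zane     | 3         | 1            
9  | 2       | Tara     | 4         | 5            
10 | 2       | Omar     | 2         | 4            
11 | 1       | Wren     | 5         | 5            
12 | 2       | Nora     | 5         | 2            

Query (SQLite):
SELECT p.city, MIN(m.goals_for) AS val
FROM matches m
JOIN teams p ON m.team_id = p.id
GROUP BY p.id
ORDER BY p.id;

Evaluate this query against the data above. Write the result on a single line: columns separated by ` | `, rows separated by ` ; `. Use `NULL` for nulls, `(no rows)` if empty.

Join each matches row to its teams via team_id.
Group joined rows by teams.id; compute MIN(m.goals_for) per group.
  1: ids {8, 11} → MIN(m.goals_for)=3
  2: ids {6, 7, 9, 10, 12} → MIN(m.goals_for)=2
  3: ids {1, 2, 3, 4, 5} → MIN(m.goals_for)=1

Quito | 3 ; Cairo | 2 ; Hanoi | 1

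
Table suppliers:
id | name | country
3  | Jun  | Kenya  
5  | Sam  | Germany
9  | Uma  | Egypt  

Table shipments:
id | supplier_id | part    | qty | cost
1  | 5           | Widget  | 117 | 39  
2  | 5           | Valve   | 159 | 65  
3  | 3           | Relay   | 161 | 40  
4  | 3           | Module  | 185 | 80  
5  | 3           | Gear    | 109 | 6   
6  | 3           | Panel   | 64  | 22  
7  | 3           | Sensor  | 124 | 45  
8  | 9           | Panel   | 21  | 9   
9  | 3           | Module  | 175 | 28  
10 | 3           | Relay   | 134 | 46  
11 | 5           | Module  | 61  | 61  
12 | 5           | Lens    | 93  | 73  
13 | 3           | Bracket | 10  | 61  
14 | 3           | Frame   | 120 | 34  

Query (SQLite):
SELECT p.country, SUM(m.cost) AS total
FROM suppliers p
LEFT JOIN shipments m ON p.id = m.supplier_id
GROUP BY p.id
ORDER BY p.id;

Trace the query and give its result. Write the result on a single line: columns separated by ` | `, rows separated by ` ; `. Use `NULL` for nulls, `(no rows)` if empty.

LEFT JOIN keeps every suppliers row; unmatched ones get NULL for shipments columns.
Group by suppliers.id and compute SUM(m.cost). SUM over an all-NULL group is NULL.
  3: ids {3, 4, 5, 6, 7, 9, 10, 13, 14} → SUM(m.cost)=362
  5: ids {1, 2, 11, 12} → SUM(m.cost)=238
  9: ids {8} → SUM(m.cost)=9

Kenya | 362 ; Germany | 238 ; Egypt | 9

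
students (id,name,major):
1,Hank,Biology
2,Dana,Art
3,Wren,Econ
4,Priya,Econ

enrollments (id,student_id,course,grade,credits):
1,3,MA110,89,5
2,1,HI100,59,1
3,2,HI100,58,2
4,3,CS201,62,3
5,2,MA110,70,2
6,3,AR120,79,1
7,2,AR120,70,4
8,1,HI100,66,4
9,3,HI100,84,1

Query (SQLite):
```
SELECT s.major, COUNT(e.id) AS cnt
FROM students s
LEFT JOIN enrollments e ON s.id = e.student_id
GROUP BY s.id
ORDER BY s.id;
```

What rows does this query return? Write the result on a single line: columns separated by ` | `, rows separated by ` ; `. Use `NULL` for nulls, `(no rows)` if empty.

LEFT JOIN keeps every students row; unmatched ones get NULL for enrollments columns.
Group by students.id and compute COUNT(e.id). COUNT(col) of an all-NULL group is 0.
  1: ids {2, 8} → COUNT(e.id)=2
  2: ids {3, 5, 7} → COUNT(e.id)=3
  3: ids {1, 4, 6, 9} → COUNT(e.id)=4
  4: ids {—} → COUNT(e.id)=0

Biology | 2 ; Art | 3 ; Econ | 4 ; Econ | 0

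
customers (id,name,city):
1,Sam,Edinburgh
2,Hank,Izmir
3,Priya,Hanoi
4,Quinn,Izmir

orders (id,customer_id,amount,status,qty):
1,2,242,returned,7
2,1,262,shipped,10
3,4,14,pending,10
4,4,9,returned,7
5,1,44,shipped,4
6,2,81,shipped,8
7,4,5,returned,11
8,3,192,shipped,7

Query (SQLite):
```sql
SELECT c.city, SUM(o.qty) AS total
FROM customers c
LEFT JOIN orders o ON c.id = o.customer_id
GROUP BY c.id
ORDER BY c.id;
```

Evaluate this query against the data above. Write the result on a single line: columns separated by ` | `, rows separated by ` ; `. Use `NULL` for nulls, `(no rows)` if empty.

LEFT JOIN keeps every customers row; unmatched ones get NULL for orders columns.
Group by customers.id and compute SUM(o.qty). SUM over an all-NULL group is NULL.
  1: ids {2, 5} → SUM(o.qty)=14
  2: ids {1, 6} → SUM(o.qty)=15
  3: ids {8} → SUM(o.qty)=7
  4: ids {3, 4, 7} → SUM(o.qty)=28

Edinburgh | 14 ; Izmir | 15 ; Hanoi | 7 ; Izmir | 28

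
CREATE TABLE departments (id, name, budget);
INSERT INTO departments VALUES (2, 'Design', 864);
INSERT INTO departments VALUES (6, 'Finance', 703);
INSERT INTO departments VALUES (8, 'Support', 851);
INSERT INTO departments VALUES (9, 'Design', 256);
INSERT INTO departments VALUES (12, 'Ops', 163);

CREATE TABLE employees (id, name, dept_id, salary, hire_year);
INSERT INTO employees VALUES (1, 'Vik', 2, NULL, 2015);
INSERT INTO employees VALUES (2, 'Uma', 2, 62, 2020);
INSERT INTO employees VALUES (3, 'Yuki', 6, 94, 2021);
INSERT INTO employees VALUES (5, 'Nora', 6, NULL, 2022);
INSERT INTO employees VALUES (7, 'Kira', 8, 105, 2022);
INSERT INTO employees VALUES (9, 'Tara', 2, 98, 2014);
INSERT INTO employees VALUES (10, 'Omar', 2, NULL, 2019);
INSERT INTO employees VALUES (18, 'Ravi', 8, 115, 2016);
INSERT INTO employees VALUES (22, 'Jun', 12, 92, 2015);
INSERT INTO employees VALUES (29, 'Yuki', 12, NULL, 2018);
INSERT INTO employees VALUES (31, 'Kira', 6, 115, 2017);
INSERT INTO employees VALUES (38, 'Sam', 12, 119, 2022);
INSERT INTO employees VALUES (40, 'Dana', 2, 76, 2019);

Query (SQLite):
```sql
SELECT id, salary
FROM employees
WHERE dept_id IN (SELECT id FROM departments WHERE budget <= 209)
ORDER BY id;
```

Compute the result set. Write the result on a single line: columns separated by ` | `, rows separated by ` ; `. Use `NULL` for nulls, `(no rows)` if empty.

Inner query: departments.id where budget <= 209.
Outer: keep employees rows whose dept_id is in that set.
Inner query → {12}

22 | 92 ; 29 | NULL ; 38 | 119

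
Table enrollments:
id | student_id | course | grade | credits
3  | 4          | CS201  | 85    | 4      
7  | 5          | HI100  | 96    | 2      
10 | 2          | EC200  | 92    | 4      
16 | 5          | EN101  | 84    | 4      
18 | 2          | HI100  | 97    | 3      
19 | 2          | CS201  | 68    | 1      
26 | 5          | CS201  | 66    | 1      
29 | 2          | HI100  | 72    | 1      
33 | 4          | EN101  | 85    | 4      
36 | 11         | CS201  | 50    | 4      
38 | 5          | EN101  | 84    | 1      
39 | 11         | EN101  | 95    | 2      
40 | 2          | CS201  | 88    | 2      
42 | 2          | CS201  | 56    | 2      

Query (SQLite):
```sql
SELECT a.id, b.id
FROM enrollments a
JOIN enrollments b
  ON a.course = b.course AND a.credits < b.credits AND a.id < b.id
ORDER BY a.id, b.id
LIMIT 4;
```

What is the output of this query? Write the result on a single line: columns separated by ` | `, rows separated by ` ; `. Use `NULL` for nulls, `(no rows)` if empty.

Pairs (a,b) with same course, a.credits < b.credits, a.id < b.id.
course groups: CS201:{3,19,26,36,40,42} EC200:{10} EN101:{16,33,38,39} HI100:{7,18,29}
Ordered by (a.id, b.id); first 4.

7 | 18 ; 19 | 36 ; 19 | 40 ; 19 | 42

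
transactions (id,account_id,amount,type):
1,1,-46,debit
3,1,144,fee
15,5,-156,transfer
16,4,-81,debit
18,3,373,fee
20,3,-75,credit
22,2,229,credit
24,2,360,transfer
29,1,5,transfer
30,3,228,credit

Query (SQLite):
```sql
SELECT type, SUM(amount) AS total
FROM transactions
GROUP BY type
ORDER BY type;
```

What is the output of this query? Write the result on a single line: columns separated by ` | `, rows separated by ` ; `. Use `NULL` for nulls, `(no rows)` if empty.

Partition transactions by type; compute SUM(amount) within each group.
  credit: ids {20, 22, 30} → SUM(amount)=382
  debit: ids {1, 16} → SUM(amount)=-127
  fee: ids {3, 18} → SUM(amount)=517
  transfer: ids {15, 24, 29} → SUM(amount)=209

credit | 382 ; debit | -127 ; fee | 517 ; transfer | 209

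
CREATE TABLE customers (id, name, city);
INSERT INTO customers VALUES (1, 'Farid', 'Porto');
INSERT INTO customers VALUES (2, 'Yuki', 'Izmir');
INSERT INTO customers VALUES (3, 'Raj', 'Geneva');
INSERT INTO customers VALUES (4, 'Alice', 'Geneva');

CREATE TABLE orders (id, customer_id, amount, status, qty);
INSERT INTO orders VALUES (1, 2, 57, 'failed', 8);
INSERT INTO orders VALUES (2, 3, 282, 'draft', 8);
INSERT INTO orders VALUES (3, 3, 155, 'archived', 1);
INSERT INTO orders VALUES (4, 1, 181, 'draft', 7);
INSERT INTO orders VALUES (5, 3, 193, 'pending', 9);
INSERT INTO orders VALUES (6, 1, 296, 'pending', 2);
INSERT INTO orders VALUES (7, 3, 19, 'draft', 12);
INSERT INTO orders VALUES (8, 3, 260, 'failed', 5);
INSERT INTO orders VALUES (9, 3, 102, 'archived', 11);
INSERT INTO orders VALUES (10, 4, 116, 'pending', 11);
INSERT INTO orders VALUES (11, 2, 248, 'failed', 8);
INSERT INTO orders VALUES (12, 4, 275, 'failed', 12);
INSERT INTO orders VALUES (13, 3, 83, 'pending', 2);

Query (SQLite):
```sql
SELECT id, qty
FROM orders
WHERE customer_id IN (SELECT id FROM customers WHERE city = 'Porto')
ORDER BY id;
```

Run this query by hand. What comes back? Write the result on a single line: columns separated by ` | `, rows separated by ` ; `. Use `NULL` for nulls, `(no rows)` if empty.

4 | 7 ; 6 | 2

Inner query: customers.id where city = 'Porto'.
Outer: keep orders rows whose customer_id is in that set.
Inner query → {1}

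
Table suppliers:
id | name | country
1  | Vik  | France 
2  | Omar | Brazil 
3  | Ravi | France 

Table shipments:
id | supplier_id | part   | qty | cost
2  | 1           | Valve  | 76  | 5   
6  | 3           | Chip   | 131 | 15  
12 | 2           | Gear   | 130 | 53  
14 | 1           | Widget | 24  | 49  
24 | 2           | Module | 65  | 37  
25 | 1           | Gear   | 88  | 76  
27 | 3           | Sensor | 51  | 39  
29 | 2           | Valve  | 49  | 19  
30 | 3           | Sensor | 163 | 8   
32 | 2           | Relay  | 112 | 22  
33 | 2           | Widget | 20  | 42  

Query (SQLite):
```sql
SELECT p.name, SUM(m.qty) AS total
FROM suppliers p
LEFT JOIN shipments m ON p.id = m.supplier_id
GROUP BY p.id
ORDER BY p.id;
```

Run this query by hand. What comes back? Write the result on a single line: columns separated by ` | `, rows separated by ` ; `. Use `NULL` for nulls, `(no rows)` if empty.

LEFT JOIN keeps every suppliers row; unmatched ones get NULL for shipments columns.
Group by suppliers.id and compute SUM(m.qty). SUM over an all-NULL group is NULL.
  1: ids {2, 14, 25} → SUM(m.qty)=188
  2: ids {12, 24, 29, 32, 33} → SUM(m.qty)=376
  3: ids {6, 27, 30} → SUM(m.qty)=345

Vik | 188 ; Omar | 376 ; Ravi | 345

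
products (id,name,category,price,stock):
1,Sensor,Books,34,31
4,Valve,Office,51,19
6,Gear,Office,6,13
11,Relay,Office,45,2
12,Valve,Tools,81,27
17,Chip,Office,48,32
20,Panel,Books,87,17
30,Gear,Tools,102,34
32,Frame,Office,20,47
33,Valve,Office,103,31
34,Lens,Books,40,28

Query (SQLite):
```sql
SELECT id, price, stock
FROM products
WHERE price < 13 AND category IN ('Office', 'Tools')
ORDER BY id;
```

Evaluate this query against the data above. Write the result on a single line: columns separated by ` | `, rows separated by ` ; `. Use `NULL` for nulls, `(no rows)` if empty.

6 | 6 | 13

price < 13: ids {6}
category IN ('Office', 'Tools'): ids {4, 6, 11, 12, 17, 30, 32, 33}
Combine with AND.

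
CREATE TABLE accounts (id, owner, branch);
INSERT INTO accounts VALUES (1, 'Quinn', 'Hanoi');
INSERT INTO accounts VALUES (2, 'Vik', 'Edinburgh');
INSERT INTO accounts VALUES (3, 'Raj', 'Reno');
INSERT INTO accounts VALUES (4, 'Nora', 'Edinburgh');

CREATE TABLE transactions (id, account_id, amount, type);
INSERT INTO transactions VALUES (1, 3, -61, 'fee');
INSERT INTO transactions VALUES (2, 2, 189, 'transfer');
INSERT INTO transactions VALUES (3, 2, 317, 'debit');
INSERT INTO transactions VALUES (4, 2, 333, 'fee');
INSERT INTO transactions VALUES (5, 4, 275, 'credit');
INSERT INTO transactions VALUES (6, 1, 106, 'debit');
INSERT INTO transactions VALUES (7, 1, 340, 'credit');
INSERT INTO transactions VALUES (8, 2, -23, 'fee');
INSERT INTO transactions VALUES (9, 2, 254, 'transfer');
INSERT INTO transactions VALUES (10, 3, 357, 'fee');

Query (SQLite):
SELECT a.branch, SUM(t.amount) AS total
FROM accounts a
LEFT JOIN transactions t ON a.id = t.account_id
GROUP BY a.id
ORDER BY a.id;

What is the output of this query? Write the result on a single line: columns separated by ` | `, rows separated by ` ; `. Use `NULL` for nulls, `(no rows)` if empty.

LEFT JOIN keeps every accounts row; unmatched ones get NULL for transactions columns.
Group by accounts.id and compute SUM(t.amount). SUM over an all-NULL group is NULL.
  1: ids {6, 7} → SUM(t.amount)=446
  2: ids {2, 3, 4, 8, 9} → SUM(t.amount)=1070
  3: ids {1, 10} → SUM(t.amount)=296
  4: ids {5} → SUM(t.amount)=275

Hanoi | 446 ; Edinburgh | 1070 ; Reno | 296 ; Edinburgh | 275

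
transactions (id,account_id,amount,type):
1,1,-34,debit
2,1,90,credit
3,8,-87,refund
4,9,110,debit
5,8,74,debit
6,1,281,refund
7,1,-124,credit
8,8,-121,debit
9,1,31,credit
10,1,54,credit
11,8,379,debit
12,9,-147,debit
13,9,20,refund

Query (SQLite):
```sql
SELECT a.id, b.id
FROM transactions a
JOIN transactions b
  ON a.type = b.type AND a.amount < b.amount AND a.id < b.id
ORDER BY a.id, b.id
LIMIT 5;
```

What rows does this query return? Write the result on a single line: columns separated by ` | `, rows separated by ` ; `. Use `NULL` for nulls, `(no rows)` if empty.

1 | 4 ; 1 | 5 ; 1 | 11 ; 3 | 6 ; 3 | 13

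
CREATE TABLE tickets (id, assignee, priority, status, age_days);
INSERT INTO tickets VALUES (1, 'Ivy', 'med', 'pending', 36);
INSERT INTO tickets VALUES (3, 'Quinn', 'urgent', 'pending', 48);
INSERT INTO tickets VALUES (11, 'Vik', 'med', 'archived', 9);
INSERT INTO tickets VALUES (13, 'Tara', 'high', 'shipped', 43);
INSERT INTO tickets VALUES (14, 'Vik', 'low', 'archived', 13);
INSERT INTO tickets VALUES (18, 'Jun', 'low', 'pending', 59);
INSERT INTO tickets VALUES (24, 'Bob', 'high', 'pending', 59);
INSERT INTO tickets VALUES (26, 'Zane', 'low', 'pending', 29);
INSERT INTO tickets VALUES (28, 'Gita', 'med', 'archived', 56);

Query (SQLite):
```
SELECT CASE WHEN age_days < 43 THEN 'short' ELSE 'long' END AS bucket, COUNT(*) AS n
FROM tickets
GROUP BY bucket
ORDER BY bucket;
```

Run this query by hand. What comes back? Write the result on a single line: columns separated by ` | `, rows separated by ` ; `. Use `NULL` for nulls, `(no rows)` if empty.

long | 5 ; short | 4

Bucket rows by age_days < 43 → 'short' else 'long'; count each bucket.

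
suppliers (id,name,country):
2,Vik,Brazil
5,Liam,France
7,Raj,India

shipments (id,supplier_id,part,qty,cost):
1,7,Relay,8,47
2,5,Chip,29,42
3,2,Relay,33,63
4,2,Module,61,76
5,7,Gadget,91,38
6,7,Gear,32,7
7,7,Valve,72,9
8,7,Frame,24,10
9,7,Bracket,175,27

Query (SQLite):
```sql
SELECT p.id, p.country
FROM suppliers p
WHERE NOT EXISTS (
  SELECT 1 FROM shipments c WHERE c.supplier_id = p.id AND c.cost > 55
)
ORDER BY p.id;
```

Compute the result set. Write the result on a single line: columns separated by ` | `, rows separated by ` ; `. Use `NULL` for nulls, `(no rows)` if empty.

For each suppliers row, check whether any shipments with matching supplier_id has cost > 55.
Keep rows where that is false.

5 | France ; 7 | India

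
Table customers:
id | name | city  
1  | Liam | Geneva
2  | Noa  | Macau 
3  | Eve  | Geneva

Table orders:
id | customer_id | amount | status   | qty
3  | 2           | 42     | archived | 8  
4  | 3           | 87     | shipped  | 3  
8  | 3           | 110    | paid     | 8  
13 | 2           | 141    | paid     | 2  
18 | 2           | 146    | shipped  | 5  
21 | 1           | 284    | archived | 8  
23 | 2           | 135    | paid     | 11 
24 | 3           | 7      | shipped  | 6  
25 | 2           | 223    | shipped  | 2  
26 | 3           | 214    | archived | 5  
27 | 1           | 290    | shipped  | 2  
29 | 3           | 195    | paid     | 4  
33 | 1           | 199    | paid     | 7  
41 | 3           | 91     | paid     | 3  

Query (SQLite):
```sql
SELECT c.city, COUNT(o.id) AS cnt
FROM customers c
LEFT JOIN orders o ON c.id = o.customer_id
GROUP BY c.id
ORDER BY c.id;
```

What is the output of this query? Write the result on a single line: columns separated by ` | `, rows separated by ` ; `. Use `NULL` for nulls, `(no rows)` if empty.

LEFT JOIN keeps every customers row; unmatched ones get NULL for orders columns.
Group by customers.id and compute COUNT(o.id). COUNT(col) of an all-NULL group is 0.
  1: ids {21, 27, 33} → COUNT(o.id)=3
  2: ids {3, 13, 18, 23, 25} → COUNT(o.id)=5
  3: ids {4, 8, 24, 26, 29, 41} → COUNT(o.id)=6

Geneva | 3 ; Macau | 5 ; Geneva | 6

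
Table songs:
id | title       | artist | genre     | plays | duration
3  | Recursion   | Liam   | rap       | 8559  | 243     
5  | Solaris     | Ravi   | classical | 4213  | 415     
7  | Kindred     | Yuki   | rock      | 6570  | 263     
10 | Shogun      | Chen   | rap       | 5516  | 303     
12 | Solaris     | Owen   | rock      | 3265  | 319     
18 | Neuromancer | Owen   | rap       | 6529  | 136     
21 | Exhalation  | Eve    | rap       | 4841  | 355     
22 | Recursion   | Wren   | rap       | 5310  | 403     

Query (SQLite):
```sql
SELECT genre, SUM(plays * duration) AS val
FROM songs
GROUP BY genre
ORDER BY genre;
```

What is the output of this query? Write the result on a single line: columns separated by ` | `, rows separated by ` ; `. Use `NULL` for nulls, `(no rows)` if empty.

For each row compute plays * duration.
Group by genre; take SUM of the expression per group.
  classical: ids {5} → SUM(plays * duration)=1748395
  rap: ids {3, 10, 18, 21, 22} → SUM(plays * duration)=8497614
  rock: ids {7, 12} → SUM(plays * duration)=2769445

classical | 1748395 ; rap | 8497614 ; rock | 2769445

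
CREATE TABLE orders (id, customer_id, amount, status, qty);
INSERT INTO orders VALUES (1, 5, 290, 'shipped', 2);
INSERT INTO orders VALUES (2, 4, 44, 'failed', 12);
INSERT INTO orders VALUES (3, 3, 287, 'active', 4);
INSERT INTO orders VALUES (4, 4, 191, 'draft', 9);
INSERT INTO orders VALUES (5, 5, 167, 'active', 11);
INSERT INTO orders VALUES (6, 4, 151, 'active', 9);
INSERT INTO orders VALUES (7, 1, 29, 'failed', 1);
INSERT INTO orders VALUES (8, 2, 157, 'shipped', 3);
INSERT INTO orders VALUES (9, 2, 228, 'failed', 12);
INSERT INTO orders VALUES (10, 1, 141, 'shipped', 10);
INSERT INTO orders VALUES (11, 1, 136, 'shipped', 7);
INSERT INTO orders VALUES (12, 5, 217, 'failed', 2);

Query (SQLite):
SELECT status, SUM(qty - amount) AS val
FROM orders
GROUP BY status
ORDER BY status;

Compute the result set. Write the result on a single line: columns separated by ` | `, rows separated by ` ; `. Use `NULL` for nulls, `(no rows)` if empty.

For each row compute qty - amount.
Group by status; take SUM of the expression per group.
  active: ids {3, 5, 6} → SUM(qty - amount)=-581
  draft: ids {4} → SUM(qty - amount)=-182
  failed: ids {2, 7, 9, 12} → SUM(qty - amount)=-491
  shipped: ids {1, 8, 10, 11} → SUM(qty - amount)=-702

active | -581 ; draft | -182 ; failed | -491 ; shipped | -702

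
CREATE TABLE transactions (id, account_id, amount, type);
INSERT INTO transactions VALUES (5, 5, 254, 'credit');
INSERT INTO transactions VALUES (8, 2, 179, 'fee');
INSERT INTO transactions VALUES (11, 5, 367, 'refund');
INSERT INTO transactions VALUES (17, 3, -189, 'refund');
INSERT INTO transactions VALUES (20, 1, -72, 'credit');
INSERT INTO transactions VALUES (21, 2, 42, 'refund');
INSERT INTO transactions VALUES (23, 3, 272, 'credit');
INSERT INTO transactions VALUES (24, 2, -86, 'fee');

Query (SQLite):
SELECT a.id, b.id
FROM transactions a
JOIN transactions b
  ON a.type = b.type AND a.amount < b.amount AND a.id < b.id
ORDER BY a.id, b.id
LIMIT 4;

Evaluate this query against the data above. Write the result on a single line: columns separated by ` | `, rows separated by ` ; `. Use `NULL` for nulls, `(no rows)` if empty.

Pairs (a,b) with same type, a.amount < b.amount, a.id < b.id.
type groups: credit:{5,20,23} fee:{8,24} refund:{11,17,21}
Ordered by (a.id, b.id); first 4.

5 | 23 ; 17 | 21 ; 20 | 23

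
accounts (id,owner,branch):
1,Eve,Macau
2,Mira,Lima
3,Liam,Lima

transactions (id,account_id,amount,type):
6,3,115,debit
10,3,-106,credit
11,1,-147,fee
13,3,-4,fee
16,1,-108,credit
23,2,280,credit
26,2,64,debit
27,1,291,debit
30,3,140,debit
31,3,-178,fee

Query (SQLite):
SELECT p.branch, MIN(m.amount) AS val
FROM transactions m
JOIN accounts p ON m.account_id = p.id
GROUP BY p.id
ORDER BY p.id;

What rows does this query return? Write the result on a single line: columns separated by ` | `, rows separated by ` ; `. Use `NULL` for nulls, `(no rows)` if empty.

Macau | -147 ; Lima | 64 ; Lima | -178

Join each transactions row to its accounts via account_id.
Group joined rows by accounts.id; compute MIN(m.amount) per group.
  1: ids {11, 16, 27} → MIN(m.amount)=-147
  2: ids {23, 26} → MIN(m.amount)=64
  3: ids {6, 10, 13, 30, 31} → MIN(m.amount)=-178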